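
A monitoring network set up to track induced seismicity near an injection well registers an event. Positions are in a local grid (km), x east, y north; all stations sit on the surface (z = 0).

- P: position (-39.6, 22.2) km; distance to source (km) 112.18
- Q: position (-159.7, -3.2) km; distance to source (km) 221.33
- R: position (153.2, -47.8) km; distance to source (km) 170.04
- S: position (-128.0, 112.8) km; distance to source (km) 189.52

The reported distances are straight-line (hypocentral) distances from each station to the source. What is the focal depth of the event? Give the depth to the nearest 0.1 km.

depth ≈ 67.8 km

Each station gives a sphere (x−x_i)² + (y−y_i)² + z² = d_i² (stations at z=0).
Subtracting the P sphere from Q and R: z² cancels, leaving linear equations in x and y:
-240.2 x − 50.8 y = -12949.29
385.6 x − 140.0 y = 7364.83
Solving: x ≈ 41.097, y ≈ 60.587 km (keep extra digits for the depth step; rounded: 41.1, 60.6).
Then from the P sphere: z² = 112.18² − (x + 39.6)² − (y − 22.2)² with x = 41.097, y = 60.587, so z ≈ 67.814 ≈ 67.8 km.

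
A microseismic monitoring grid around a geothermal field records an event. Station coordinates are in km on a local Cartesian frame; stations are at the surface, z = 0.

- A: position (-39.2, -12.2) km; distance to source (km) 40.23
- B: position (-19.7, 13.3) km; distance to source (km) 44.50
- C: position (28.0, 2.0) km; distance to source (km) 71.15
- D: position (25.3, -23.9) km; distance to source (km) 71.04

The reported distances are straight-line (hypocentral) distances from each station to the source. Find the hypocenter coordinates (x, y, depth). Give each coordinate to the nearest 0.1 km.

Each station gives a sphere (x−x_i)² + (y−y_i)² + z² = d_i² (stations at z=0).
Subtracting the A sphere from B and C: z² cancels, leaving linear equations in x and y:
39.0 x + 51.0 y = -1482.30
134.4 x + 28.4 y = -4341.35
Solving: x ≈ -31.202, y ≈ -5.204 km (keep extra digits for the depth step; rounded: -31.2, -5.2).
Then from the A sphere: z² = 40.23² − (x + 39.2)² − (y + 12.2)² with x = -31.202, y = -5.204, so z ≈ 38.801 ≈ 38.8 km.

(-31.2, -5.2, 38.8)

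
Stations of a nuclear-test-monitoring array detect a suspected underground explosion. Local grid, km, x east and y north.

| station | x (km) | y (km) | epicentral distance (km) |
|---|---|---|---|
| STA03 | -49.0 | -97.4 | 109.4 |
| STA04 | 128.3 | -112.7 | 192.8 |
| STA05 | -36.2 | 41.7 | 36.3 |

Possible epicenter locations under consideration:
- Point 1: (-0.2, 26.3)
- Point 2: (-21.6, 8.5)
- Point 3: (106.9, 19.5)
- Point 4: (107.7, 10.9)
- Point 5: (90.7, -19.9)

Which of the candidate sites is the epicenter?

For each candidate, compare |candidate − station| to the reported distance:
Point 1: residuals STA03 23.6, STA04 3.5, STA05 2.9 → max 23.6 km
Point 2: residuals STA03 0.0, STA04 0.0, STA05 0.0 → max 0.0 km
Point 3: residuals STA03 85.5, STA04 58.9, STA05 108.5 → max 108.5 km
Point 4: residuals STA03 81.1, STA04 67.5, STA05 110.9 → max 110.9 km
Point 5: residuals STA03 50.4, STA04 92.7, STA05 104.8 → max 104.8 km
Only Point 2 has all residuals ≈ 0.

Point 2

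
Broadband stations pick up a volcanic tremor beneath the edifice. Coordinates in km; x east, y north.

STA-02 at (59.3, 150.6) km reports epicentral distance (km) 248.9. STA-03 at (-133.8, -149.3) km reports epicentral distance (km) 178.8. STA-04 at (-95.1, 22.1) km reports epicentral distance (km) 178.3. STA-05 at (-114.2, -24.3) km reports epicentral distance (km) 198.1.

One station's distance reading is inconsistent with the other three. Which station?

Solve using three stations at a time. Using STA-02, STA-03, STA-04 (subtract circle equations pairwise → linear system) gives (x, y) ≈ (37.3, -97.3).
Distances from that point to each station vs reported:
  STA-02: calculated 248.9 vs reported 248.9 → residual 0.0 km
  STA-03: calculated 178.8 vs reported 178.8 → residual 0.0 km
  STA-04: calculated 178.3 vs reported 178.3 → residual 0.0 km
  STA-05: calculated 168.2 vs reported 198.1 → residual 29.9 km
STA-02, STA-03, STA-04 are mutually consistent (residuals ≈ 0); STA-05 is off by 29.9 km.

STA-05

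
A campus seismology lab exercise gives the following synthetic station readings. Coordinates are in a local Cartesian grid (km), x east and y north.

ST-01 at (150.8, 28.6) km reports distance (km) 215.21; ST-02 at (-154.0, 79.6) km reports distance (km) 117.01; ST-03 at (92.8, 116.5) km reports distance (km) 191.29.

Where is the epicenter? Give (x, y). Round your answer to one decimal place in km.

Circle about each station: (x − 150.8)² + (y − 28.6)² = 215.21²; (x + 154.0)² + (y − 79.6)² = 117.01²; (x − 92.8)² + (y − 116.5)² = 191.29².
Subtracting the ST-01 equation from the ST-02 and ST-03 equations removes the quadratic terms:
-609.6 x + 102.0 y = 39117.56
-116.0 x + 175.8 y = 8348.97
Solving the 2×2 system: x ≈ -63.2, y ≈ 5.8 km.
Check against ST-01 (with the unrounded x, y): √((x − 150.8)²+(y − 28.6)²) = 215.21 ≈ 215.21 km. ✓

(-63.2, 5.8)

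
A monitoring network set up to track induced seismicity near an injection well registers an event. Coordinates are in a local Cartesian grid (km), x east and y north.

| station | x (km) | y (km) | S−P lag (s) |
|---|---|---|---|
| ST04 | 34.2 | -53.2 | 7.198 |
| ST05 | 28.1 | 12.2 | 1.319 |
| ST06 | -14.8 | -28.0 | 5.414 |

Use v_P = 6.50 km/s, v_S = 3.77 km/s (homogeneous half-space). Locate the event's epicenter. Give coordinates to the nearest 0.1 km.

(16.7, 9.0)

Distance from S−P lag: d = Δt · v_P v_S / (v_P − v_S) = Δt · (6.50·3.77)/(6.50−3.77) ≈ 8.9762·Δt.
So d_ST04 = 64.61, d_ST05 = 11.84, d_ST06 = 48.60 km.
Circle about each station: (x − 34.2)² + (y + 53.2)² = 64.61²; (x − 28.1)² + (y − 12.2)² = 11.84²; (x + 14.8)² + (y + 28.0)² = 48.60².
Subtracting pairs of circle equations eliminates x²+y² and gives linear equations (the radical axes):
-12.2 x + 130.8 y = 972.84
-98.0 x + 50.4 y = -1184.35
Solving the 2×2 system: x ≈ 16.7, y ≈ 9.0 km.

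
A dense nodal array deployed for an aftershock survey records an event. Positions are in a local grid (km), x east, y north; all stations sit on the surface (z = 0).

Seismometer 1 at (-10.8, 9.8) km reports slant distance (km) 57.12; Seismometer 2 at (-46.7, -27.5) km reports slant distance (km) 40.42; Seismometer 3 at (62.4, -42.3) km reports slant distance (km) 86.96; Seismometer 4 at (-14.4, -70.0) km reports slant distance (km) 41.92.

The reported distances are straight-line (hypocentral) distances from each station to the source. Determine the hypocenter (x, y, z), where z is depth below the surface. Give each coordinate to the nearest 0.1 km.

x ≈ -19.9 km, y ≈ -39.2 km, depth ≈ 27.9 km

Each station gives a sphere (x−x_i)² + (y−y_i)² + z² = d_i² (stations at z=0).
Subtracting the Seismometer 1 sphere from Seismometer 2 and Seismometer 3: z² cancels, leaving linear equations in x and y:
-71.8 x − 74.6 y = 4353.38
146.4 x − 104.2 y = 1171.02
Solving: x ≈ -19.902, y ≈ -39.201 km (keep extra digits for the depth step; rounded: -19.9, -39.2).
Then from the Seismometer 1 sphere: z² = 57.12² − (x + 10.8)² − (y − 9.8)² with x = -19.902, y = -39.201, so z ≈ 27.906 ≈ 27.9 km.
Check against Seismometer 4 (with the unrounded solution): distance 41.92 ≈ 41.92 km. ✓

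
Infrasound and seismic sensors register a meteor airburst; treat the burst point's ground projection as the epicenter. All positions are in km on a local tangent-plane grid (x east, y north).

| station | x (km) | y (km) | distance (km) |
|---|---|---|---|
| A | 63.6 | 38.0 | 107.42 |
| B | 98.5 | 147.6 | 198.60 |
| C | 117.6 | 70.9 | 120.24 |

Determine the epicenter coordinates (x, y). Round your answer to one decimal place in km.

Circle about each station: (x − 63.6)² + (y − 38.0)² = 107.42²; (x − 98.5)² + (y − 147.6)² = 198.60²; (x − 117.6)² + (y − 70.9)² = 120.24².
Subtracting the A equation from the B and C equations removes the quadratic terms:
69.8 x + 219.2 y = -1903.85
108.0 x + 65.8 y = 10449.01
Solving the 2×2 system: x ≈ 126.6, y ≈ -49.0 km.
Check against A (with the unrounded x, y): √((x − 63.6)²+(y − 38.0)²) = 107.42 ≈ 107.42 km. ✓

126.6 km east, -49.0 km north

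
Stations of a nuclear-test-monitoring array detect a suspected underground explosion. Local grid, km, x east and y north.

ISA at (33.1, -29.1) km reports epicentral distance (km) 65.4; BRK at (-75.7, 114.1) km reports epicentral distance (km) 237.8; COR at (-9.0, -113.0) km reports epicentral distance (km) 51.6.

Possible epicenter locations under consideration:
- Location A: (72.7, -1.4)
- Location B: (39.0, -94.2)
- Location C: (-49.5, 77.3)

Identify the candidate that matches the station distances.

Location B

For each candidate, compare |candidate − station| to the reported distance:
Location A: residuals ISA 17.1, BRK 49.7, COR 86.7 → max 86.7 km
Location B: residuals ISA 0.0, BRK 0.0, COR 0.0 → max 0.0 km
Location C: residuals ISA 69.3, BRK 192.6, COR 143.0 → max 192.6 km
Only Location B has all residuals ≈ 0.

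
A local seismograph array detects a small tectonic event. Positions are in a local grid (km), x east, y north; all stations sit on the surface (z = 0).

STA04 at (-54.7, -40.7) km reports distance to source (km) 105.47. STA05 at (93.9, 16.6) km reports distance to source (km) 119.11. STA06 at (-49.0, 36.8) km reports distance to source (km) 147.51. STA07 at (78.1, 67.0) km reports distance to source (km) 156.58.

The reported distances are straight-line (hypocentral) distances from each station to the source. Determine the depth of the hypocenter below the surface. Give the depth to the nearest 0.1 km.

Each station gives a sphere (x−x_i)² + (y−y_i)² + z² = d_i² (stations at z=0).
Subtracting the STA04 sphere from STA05 and STA06: z² cancels, leaving linear equations in x and y:
297.2 x + 114.6 y = 1380.92
11.4 x + 155.0 y = -11528.62
Solving: x ≈ 34.299, y ≈ -76.901 km (keep extra digits for the depth step; rounded: 34.3, -76.9).
Then from the STA04 sphere: z² = 105.47² − (x + 54.7)² − (y + 40.7)² with x = 34.299, y = -76.901, so z ≈ 43.504 ≈ 43.5 km.
Check against STA07 (with the unrounded solution): distance 156.58 ≈ 156.58 km. ✓

z ≈ 43.5 km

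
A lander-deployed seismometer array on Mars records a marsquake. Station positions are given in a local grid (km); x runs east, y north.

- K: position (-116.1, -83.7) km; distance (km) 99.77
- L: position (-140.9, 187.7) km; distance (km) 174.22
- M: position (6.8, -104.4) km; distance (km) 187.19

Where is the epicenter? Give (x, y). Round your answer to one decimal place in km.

-138.6 km east, 13.5 km north

Circle about each station: (x + 116.1)² + (y + 83.7)² = 99.77²; (x + 140.9)² + (y − 187.7)² = 174.22²; (x − 6.8)² + (y + 104.4)² = 187.19².
Subtracting the K equation from the L and M equations removes the quadratic terms:
-49.6 x + 542.8 y = 14200.64
245.8 x − 41.4 y = -34625.34
Solving the 2×2 system: x ≈ -138.6, y ≈ 13.5 km.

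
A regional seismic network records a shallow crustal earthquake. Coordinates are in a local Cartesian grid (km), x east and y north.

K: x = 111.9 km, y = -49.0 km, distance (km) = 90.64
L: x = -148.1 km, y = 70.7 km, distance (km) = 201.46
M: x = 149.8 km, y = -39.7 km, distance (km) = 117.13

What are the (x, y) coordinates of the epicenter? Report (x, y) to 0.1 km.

Circle about each station: (x − 111.9)² + (y + 49.0)² = 90.64²; (x + 148.1)² + (y − 70.7)² = 201.46²; (x − 149.8)² + (y + 39.7)² = 117.13².
Subtracting the K equation from the L and M equations removes the quadratic terms:
-520.0 x + 239.4 y = -20361.03
75.8 x + 18.6 y = 3589.69
Solving the 2×2 system: x ≈ 44.5, y ≈ 11.6 km.

(44.5, 11.6)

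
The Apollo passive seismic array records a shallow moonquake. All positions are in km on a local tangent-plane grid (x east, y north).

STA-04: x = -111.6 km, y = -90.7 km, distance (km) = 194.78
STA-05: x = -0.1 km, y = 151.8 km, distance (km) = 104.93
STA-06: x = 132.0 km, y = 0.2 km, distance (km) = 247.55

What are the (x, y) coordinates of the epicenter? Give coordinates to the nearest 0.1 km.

Circle about each station: (x + 111.6)² + (y + 90.7)² = 194.78²; (x + 0.1)² + (y − 151.8)² = 104.93²; (x − 132.0)² + (y − 0.2)² = 247.55².
Subtracting pairs of circle equations eliminates x²+y² and gives linear equations (the radical axes):
223.0 x + 485.0 y = 29291.14
487.2 x + 181.8 y = -26598.76
Solving the 2×2 system: x ≈ -93.1, y ≈ 103.2 km.

x ≈ -93.1 km, y ≈ 103.2 km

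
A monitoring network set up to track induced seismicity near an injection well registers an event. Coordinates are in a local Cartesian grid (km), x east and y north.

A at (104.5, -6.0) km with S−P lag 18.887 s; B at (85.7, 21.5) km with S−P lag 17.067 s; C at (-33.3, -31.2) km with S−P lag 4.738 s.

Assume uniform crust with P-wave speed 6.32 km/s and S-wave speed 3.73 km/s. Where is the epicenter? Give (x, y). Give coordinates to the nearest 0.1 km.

Distance from S−P lag: d = Δt · v_P v_S / (v_P − v_S) = Δt · (6.32·3.73)/(6.32−3.73) ≈ 9.1018·Δt.
So d_A = 171.91, d_B = 155.34, d_C = 43.12 km.
Circle about each station: (x − 104.5)² + (y + 6.0)² = 171.91²; (x − 85.7)² + (y − 21.5)² = 155.34²; (x + 33.3)² + (y + 31.2)² = 43.12².
Subtracting the A equation from the B and C equations removes the quadratic terms:
-37.6 x + 55.0 y = 2273.02
-275.6 x − 50.4 y = 18819.79
Solving the 2×2 system: x ≈ -67.4, y ≈ -4.8 km.
Check against A (with the unrounded x, y): √((x − 104.5)²+(y + 6.0)²) = 171.92 ≈ 171.91 km. ✓

-67.4 km east, -4.8 km north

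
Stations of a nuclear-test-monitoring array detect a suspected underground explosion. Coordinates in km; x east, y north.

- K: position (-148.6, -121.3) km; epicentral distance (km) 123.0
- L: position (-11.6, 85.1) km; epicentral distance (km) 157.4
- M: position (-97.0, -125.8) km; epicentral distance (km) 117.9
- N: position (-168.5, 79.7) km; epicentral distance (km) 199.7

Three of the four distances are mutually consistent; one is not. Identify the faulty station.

Solve using three stations at a time. Using K, L, N (subtract circle equations pairwise → linear system) gives (x, y) ≈ (-36.7, -70.3).
Distances from that point to each station vs reported:
  K: calculated 123.0 vs reported 123.0 → residual 0.0 km
  L: calculated 157.4 vs reported 157.4 → residual 0.0 km
  M: calculated 82.0 vs reported 117.9 → residual 35.9 km
  N: calculated 199.7 vs reported 199.7 → residual 0.0 km
K, L, N are mutually consistent (residuals ≈ 0); M is off by 35.9 km.

M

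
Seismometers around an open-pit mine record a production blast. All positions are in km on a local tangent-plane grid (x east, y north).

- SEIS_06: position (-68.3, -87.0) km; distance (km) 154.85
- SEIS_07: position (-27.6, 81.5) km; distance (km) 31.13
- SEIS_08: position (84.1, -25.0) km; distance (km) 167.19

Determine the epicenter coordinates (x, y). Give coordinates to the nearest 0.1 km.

Circle about each station: (x + 68.3)² + (y + 87.0)² = 154.85²; (x + 27.6)² + (y − 81.5)² = 31.13²; (x − 84.1)² + (y + 25.0)² = 167.19².
Subtracting the SEIS_06 equation from the SEIS_07 and SEIS_08 equations removes the quadratic terms:
81.4 x + 337.0 y = 18179.57
304.8 x + 124.0 y = -8510.05
Solving the 2×2 system: x ≈ -55.3, y ≈ 67.3 km.
Check against SEIS_06 (with the unrounded x, y): √((x + 68.3)²+(y + 87.0)²) = 154.85 ≈ 154.85 km. ✓

x ≈ -55.3 km, y ≈ 67.3 km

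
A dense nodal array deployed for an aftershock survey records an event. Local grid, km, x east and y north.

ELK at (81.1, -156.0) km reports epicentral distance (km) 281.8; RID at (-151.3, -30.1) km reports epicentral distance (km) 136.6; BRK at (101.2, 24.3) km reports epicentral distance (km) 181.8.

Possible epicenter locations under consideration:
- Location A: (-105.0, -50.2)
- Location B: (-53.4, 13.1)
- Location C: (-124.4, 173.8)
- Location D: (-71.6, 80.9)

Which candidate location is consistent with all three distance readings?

For each candidate, compare |candidate − station| to the reported distance:
Location A: residuals ELK 67.7, RID 86.1, BRK 37.4 → max 86.1 km
Location B: residuals ELK 65.7, RID 29.6, BRK 26.8 → max 65.7 km
Location C: residuals ELK 106.8, RID 69.1, BRK 88.8 → max 106.8 km
Location D: residuals ELK 0.0, RID 0.0, BRK 0.0 → max 0.0 km
Only Location D has all residuals ≈ 0.

Location D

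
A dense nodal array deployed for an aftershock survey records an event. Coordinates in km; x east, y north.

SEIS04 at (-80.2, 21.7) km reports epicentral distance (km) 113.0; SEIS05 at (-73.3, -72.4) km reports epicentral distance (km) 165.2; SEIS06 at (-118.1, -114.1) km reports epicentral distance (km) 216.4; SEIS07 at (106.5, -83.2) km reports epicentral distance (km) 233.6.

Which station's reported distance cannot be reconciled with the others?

Solve using three stations at a time. Using SEIS05, SEIS06, SEIS07 (subtract circle equations pairwise → linear system) gives (x, y) ≈ (-49.1, 91.0).
Distances from that point to each station vs reported:
  SEIS04: calculated 75.9 vs reported 113.0 → residual 37.1 km
  SEIS05: calculated 165.2 vs reported 165.2 → residual 0.0 km
  SEIS06: calculated 216.4 vs reported 216.4 → residual 0.0 km
  SEIS07: calculated 233.6 vs reported 233.6 → residual 0.0 km
SEIS05, SEIS06, SEIS07 are mutually consistent (residuals ≈ 0); SEIS04 is off by 37.1 km.

SEIS04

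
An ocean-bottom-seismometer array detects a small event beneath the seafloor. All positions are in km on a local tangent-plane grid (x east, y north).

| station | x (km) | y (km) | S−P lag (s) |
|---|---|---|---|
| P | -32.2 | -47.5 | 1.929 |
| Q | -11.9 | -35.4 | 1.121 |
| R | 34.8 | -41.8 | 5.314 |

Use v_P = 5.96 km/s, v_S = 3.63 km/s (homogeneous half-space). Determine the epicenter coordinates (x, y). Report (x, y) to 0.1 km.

-14.4 km east, -45.5 km north

Distance from S−P lag: d = Δt · v_P v_S / (v_P − v_S) = Δt · (5.96·3.63)/(5.96−3.63) ≈ 9.2853·Δt.
So d_P = 17.91, d_Q = 10.41, d_R = 49.34 km.
Circle about each station: (x + 32.2)² + (y + 47.5)² = 17.91²; (x + 11.9)² + (y + 35.4)² = 10.41²; (x − 34.8)² + (y + 41.8)² = 49.34².
Subtracting pairs of circle equations eliminates x²+y² and gives linear equations (the radical axes):
40.6 x + 24.2 y = -1685.92
134.0 x + 11.4 y = -2448.48
Solving the 2×2 system: x ≈ -14.4, y ≈ -45.5 km.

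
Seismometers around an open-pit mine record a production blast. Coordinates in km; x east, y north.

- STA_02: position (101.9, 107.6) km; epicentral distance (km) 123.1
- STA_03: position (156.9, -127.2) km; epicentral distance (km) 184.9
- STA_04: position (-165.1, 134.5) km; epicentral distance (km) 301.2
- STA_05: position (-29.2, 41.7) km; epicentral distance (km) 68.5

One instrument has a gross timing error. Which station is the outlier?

Solve using three stations at a time. Using STA_02, STA_03, STA_05 (subtract circle equations pairwise → linear system) gives (x, y) ≈ (30.2, 7.5).
Distances from that point to each station vs reported:
  STA_02: calculated 123.1 vs reported 123.1 → residual 0.0 km
  STA_03: calculated 184.9 vs reported 184.9 → residual 0.0 km
  STA_04: calculated 233.0 vs reported 301.2 → residual 68.2 km
  STA_05: calculated 68.5 vs reported 68.5 → residual 0.0 km
STA_02, STA_03, STA_05 are mutually consistent (residuals ≈ 0); STA_04 is off by 68.2 km.

STA_04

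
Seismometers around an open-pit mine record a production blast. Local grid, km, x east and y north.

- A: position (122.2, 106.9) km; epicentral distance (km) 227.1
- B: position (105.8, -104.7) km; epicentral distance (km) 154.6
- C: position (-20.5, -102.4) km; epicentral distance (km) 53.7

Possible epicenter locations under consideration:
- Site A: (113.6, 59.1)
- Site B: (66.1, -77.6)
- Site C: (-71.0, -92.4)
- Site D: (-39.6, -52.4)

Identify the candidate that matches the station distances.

For each candidate, compare |candidate − station| to the reported distance:
Site A: residuals A 178.5, B 9.4, C 156.2 → max 178.5 km
Site B: residuals A 34.3, B 106.5, C 36.4 → max 106.5 km
Site C: residuals A 50.5, B 22.6, C 2.2 → max 50.5 km
Site D: residuals A 0.0, B 0.1, C 0.2 → max 0.2 km
Only Site D has all residuals ≈ 0.

Site D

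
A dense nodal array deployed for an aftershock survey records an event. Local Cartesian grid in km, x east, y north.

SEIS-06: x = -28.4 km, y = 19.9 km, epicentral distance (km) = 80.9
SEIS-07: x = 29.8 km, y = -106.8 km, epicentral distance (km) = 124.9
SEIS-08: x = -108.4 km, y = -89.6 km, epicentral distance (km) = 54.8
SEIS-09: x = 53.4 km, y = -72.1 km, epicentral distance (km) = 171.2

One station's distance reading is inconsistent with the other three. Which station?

SEIS-09

Solve using three stations at a time. Using SEIS-06, SEIS-07, SEIS-08 (subtract circle equations pairwise → linear system) gives (x, y) ≈ (-78.1, -43.9).
Distances from that point to each station vs reported:
  SEIS-06: calculated 80.9 vs reported 80.9 → residual 0.0 km
  SEIS-07: calculated 124.9 vs reported 124.9 → residual 0.0 km
  SEIS-08: calculated 54.8 vs reported 54.8 → residual 0.0 km
  SEIS-09: calculated 134.5 vs reported 171.2 → residual 36.7 km
SEIS-06, SEIS-07, SEIS-08 are mutually consistent (residuals ≈ 0); SEIS-09 is off by 36.7 km.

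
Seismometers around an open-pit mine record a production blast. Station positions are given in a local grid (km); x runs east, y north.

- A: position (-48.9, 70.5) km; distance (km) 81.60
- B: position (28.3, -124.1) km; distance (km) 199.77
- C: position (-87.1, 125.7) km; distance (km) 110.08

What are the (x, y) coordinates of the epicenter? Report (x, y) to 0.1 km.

Circle about each station: (x + 48.9)² + (y − 70.5)² = 81.60²; (x − 28.3)² + (y + 124.1)² = 199.77²; (x + 87.1)² + (y − 125.7)² = 110.08².
Subtracting pairs of circle equations eliminates x²+y² and gives linear equations (the radical axes):
154.4 x − 389.2 y = -24409.25
-76.4 x + 110.4 y = 10566.39
Solving the 2×2 system: x ≈ -111.7, y ≈ 18.4 km.

x ≈ -111.7 km, y ≈ 18.4 km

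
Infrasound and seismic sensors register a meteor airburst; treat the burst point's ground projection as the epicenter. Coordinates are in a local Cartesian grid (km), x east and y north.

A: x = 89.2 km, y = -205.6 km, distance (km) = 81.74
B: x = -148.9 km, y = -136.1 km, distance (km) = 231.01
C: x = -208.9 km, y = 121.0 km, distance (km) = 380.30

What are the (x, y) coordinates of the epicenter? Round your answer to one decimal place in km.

Circle about each station: (x − 89.2)² + (y + 205.6)² = 81.74²; (x + 148.9)² + (y + 136.1)² = 231.01²; (x + 208.9)² + (y − 121.0)² = 380.30².
Subtracting the A equation from the B and C equations removes the quadratic terms:
-476.2 x + 139.0 y = -56217.77
-596.2 x + 653.2 y = -129894.45
Solving the 2×2 system: x ≈ 81.8, y ≈ -124.2 km.

x ≈ 81.8 km, y ≈ -124.2 km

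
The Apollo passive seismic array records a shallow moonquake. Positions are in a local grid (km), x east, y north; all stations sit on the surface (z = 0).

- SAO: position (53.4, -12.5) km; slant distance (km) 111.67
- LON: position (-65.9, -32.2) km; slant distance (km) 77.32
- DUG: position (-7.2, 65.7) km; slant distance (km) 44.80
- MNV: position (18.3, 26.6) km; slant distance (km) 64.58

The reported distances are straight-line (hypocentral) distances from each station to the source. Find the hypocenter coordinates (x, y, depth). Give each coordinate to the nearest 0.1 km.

x ≈ -44.0 km, y ≈ 41.5 km, depth ≈ 8.2 km

Each station gives a sphere (x−x_i)² + (y−y_i)² + z² = d_i² (stations at z=0).
Subtracting the SAO sphere from LON and DUG: z² cancels, leaving linear equations in x and y:
-238.6 x − 39.4 y = 8863.65
-121.2 x + 156.4 y = 11823.67
Solving: x ≈ -44.002, y ≈ 41.501 km (keep extra digits for the depth step; rounded: -44.0, 41.5).
Then from the SAO sphere: z² = 111.67² − (x − 53.4)² − (y + 12.5)² with x = -44.002, y = 41.501, so z ≈ 8.181 ≈ 8.2 km.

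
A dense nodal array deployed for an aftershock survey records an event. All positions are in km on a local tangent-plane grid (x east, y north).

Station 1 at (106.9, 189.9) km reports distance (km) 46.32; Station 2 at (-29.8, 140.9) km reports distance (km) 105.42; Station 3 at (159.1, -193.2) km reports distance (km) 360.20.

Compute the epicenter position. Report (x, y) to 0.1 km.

Circle about each station: (x − 106.9)² + (y − 189.9)² = 46.32²; (x + 29.8)² + (y − 140.9)² = 105.42²; (x − 159.1)² + (y + 193.2)² = 360.20².
Subtracting the Station 1 equation from the Station 2 and Station 3 equations removes the quadratic terms:
-273.4 x − 98.0 y = -35716.60
104.4 x − 766.2 y = -112449.07
Solving the 2×2 system: x ≈ 74.4, y ≈ 156.9 km.

x ≈ 74.4 km, y ≈ 156.9 km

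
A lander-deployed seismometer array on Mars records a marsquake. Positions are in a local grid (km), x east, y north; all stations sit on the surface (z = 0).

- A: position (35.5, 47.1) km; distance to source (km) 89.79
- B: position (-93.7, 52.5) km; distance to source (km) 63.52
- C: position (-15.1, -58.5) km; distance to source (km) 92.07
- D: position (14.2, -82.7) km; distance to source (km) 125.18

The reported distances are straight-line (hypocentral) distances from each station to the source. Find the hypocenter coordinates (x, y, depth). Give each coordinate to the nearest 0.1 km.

Each station gives a sphere (x−x_i)² + (y−y_i)² + z² = d_i² (stations at z=0).
Subtracting the A sphere from B and C: z² cancels, leaving linear equations in x and y:
-258.4 x + 10.8 y = 12084.73
-101.2 x − 211.2 y = -243.04
Solving: x ≈ -45.802, y ≈ 23.098 km (keep extra digits for the depth step; rounded: -45.8, 23.1).
Then from the A sphere: z² = 89.79² − (x − 35.5)² − (y − 47.1)² with x = -45.802, y = 23.098, so z ≈ 29.600 ≈ 29.6 km.

x ≈ -45.8 km, y ≈ 23.1 km, depth ≈ 29.6 km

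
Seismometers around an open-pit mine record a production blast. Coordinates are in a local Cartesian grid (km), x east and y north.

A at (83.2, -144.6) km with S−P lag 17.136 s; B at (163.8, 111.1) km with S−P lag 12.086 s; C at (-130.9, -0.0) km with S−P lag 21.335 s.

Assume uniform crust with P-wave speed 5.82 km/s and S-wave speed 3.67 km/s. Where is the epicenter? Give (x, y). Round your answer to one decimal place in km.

Distance from S−P lag: d = Δt · v_P v_S / (v_P − v_S) = Δt · (5.82·3.67)/(5.82−3.67) ≈ 9.9346·Δt.
So d_A = 170.24, d_B = 120.07, d_C = 211.95 km.
Circle about each station: (x − 83.2)² + (y + 144.6)² = 170.24²; (x − 163.8)² + (y − 111.1)² = 120.07²; (x + 130.9)² + y² = 211.95².
Subtracting the A equation from the B and C equations removes the quadratic terms:
161.2 x + 511.4 y = 25907.10
-428.2 x + 289.2 y = -26637.73
Solving the 2×2 system: x ≈ 79.5, y ≈ 25.6 km.

79.5 km east, 25.6 km north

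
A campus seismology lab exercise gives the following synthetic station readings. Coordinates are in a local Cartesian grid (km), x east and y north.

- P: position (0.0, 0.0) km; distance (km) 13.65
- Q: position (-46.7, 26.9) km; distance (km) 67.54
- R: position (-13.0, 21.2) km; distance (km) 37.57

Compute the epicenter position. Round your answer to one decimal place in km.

x ≈ 11.6 km, y ≈ -7.2 km

Circle about each station: x² + y² = 13.65²; (x + 46.7)² + (y − 26.9)² = 67.54²; (x + 13.0)² + (y − 21.2)² = 37.57².
Subtracting the P equation from the Q and R equations removes the quadratic terms:
-93.4 x + 53.8 y = -1470.83
-26.0 x + 42.4 y = -606.74
Solving the 2×2 system: x ≈ 11.6, y ≈ -7.2 km.
Check against P (with the unrounded x, y): √(x²+y²) = 13.65 ≈ 13.65 km. ✓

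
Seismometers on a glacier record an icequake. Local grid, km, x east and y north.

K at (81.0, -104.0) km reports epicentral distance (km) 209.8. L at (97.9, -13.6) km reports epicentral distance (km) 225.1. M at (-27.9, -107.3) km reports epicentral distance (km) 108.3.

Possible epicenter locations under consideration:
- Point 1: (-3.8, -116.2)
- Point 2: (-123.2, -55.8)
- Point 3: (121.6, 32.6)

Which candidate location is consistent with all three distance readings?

Point 2

For each candidate, compare |candidate − station| to the reported distance:
Point 1: residuals K 124.1, L 80.6, M 82.6 → max 124.1 km
Point 2: residuals K 0.0, L 0.0, M 0.0 → max 0.0 km
Point 3: residuals K 67.3, L 173.2, M 96.4 → max 173.2 km
Only Point 2 has all residuals ≈ 0.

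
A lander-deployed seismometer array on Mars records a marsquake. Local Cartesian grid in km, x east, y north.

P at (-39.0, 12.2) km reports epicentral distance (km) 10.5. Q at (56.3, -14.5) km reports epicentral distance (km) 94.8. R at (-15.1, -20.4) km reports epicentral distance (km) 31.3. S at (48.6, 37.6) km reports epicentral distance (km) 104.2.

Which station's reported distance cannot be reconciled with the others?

Solve using three stations at a time. Using P, Q, R (subtract circle equations pairwise → linear system) gives (x, y) ≈ (-37.1, 1.9).
Distances from that point to each station vs reported:
  P: calculated 10.5 vs reported 10.5 → residual 0.0 km
  Q: calculated 94.8 vs reported 94.8 → residual 0.0 km
  R: calculated 31.3 vs reported 31.3 → residual 0.0 km
  S: calculated 92.8 vs reported 104.2 → residual 11.4 km
P, Q, R are mutually consistent (residuals ≈ 0); S is off by 11.4 km.

S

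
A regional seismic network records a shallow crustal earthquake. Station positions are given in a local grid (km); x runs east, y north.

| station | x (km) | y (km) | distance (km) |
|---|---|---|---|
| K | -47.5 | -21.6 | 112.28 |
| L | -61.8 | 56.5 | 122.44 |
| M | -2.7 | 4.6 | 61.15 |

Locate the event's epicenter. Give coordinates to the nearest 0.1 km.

55.8 km east, 22.4 km north

Circle about each station: (x + 47.5)² + (y + 21.6)² = 112.28²; (x + 61.8)² + (y − 56.5)² = 122.44²; (x + 2.7)² + (y − 4.6)² = 61.15².
Subtracting pairs of circle equations eliminates x²+y² and gives linear equations (the radical axes):
-28.6 x + 156.2 y = 1903.92
89.6 x + 52.4 y = 6173.12
Solving the 2×2 system: x ≈ 55.8, y ≈ 22.4 km.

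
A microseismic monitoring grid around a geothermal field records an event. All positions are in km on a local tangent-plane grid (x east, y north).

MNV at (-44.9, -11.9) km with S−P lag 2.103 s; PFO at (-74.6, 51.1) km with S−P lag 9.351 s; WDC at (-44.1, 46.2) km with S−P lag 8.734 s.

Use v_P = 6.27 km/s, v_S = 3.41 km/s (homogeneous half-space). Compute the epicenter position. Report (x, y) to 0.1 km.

Distance from S−P lag: d = Δt · v_P v_S / (v_P − v_S) = Δt · (6.27·3.41)/(6.27−3.41) ≈ 7.4758·Δt.
So d_MNV = 15.72, d_PFO = 69.91, d_WDC = 65.29 km.
Circle about each station: (x + 44.9)² + (y + 11.9)² = 15.72²; (x + 74.6)² + (y − 51.1)² = 69.91²; (x + 44.1)² + (y − 46.2)² = 65.29².
Subtracting pairs of circle equations eliminates x²+y² and gives linear equations (the radical axes):
-59.4 x + 126.0 y = 1378.46
1.6 x + 116.2 y = -2094.04
Solving the 2×2 system: x ≈ -59.7, y ≈ -17.2 km.
Check against MNV (with the unrounded x, y): √((x + 44.9)²+(y + 11.9)²) = 15.71 ≈ 15.72 km. ✓

-59.7 km east, -17.2 km north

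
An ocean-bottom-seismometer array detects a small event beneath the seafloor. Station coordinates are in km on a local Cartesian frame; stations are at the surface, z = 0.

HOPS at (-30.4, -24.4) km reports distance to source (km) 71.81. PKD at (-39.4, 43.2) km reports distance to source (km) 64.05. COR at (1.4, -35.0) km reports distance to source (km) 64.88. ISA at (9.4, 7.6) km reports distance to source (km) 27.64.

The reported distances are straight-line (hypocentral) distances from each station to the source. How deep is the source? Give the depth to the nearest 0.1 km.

Each station gives a sphere (x−x_i)² + (y−y_i)² + z² = d_i² (stations at z=0).
Subtracting the HOPS sphere from PKD and COR: z² cancels, leaving linear equations in x and y:
-18.0 x + 135.2 y = 2953.35
63.6 x − 21.2 y = 654.70
Solving: x ≈ 18.392, y ≈ 24.293 km (keep extra digits for the depth step; rounded: 18.4, 24.3).
Then from the HOPS sphere: z² = 71.81² − (x + 30.4)² − (y + 24.4)² with x = 18.392, y = 24.293, so z ≈ 20.125 ≈ 20.1 km.

depth ≈ 20.1 km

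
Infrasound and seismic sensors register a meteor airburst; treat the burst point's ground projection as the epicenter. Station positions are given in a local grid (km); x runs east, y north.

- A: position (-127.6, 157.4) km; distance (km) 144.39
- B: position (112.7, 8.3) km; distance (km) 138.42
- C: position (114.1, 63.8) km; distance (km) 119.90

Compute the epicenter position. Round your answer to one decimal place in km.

Circle about each station: (x + 127.6)² + (y − 157.4)² = 144.39²; (x − 112.7)² + (y − 8.3)² = 138.42²; (x − 114.1)² + (y − 63.8)² = 119.90².
Subtracting the A equation from the B and C equations removes the quadratic terms:
480.6 x − 298.2 y = -26597.96
483.4 x − 187.2 y = -17494.81
Solving the 2×2 system: x ≈ -4.4, y ≈ 82.1 km.
Check against A (with the unrounded x, y): √((x + 127.6)²+(y − 157.4)²) = 144.39 ≈ 144.39 km. ✓

x ≈ -4.4 km, y ≈ 82.1 km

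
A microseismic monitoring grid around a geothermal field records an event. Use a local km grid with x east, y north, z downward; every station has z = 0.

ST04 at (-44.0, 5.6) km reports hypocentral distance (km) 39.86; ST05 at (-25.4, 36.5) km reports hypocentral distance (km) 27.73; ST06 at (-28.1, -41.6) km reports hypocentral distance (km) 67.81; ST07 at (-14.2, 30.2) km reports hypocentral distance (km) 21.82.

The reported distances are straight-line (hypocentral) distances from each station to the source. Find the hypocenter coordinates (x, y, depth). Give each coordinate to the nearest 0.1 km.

x ≈ -13.4 km, y ≈ 21.5 km, depth ≈ 20.0 km

Each station gives a sphere (x−x_i)² + (y−y_i)² + z² = d_i² (stations at z=0).
Subtracting the ST04 sphere from ST05 and ST06: z² cancels, leaving linear equations in x and y:
37.2 x + 61.8 y = 829.92
31.8 x − 94.4 y = -2456.57
Solving: x ≈ -13.415, y ≈ 21.504 km (keep extra digits for the depth step; rounded: -13.4, 21.5).
Then from the ST04 sphere: z² = 39.86² − (x + 44.0)² − (y − 5.6)² with x = -13.415, y = 21.504, so z ≈ 20.011 ≈ 20.0 km.
Check against ST07 (with the unrounded solution): distance 21.83 ≈ 21.82 km. ✓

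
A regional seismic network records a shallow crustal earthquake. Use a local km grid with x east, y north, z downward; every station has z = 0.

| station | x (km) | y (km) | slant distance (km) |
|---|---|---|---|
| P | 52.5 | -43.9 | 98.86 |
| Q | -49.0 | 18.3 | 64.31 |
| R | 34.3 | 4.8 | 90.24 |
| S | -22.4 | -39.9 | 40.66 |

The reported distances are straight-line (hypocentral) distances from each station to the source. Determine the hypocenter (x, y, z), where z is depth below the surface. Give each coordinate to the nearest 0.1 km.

(-38.7, -33.5, 36.7)

Each station gives a sphere (x−x_i)² + (y−y_i)² + z² = d_i² (stations at z=0).
Subtracting the P sphere from Q and R: z² cancels, leaving linear equations in x and y:
-203.0 x + 124.4 y = 3689.95
-36.4 x + 97.4 y = -1853.89
Solving: x ≈ -38.705, y ≈ -33.499 km (keep extra digits for the depth step; rounded: -38.7, -33.5).
Then from the P sphere: z² = 98.86² − (x − 52.5)² − (y + 43.9)² with x = -38.705, y = -33.499, so z ≈ 36.698 ≈ 36.7 km.
Check against S (with the unrounded solution): distance 40.66 ≈ 40.66 km. ✓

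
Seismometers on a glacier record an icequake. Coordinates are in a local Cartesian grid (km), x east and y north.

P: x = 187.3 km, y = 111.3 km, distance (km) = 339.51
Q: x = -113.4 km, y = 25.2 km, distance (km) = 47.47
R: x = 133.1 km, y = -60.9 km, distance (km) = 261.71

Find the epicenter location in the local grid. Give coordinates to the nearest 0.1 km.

Circle about each station: (x − 187.3)² + (y − 111.3)² = 339.51²; (x + 113.4)² + (y − 25.2)² = 47.47²; (x − 133.1)² + (y + 60.9)² = 261.71².
Subtracting pairs of circle equations eliminates x²+y² and gives linear equations (the radical axes):
-601.4 x − 172.2 y = 79039.26
-108.4 x − 344.4 y = 20730.36
Solving the 2×2 system: x ≈ -125.5, y ≈ -20.7 km.
Check against P (with the unrounded x, y): √((x − 187.3)²+(y − 111.3)²) = 339.51 ≈ 339.51 km. ✓

(-125.5, -20.7)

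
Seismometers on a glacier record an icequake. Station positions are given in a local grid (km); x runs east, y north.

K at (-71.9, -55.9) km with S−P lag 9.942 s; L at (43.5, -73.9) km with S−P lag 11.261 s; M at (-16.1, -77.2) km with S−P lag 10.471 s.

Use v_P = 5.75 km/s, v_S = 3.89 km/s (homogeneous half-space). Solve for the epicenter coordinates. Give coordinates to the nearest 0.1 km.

-14.0 km east, 48.7 km north

Distance from S−P lag: d = Δt · v_P v_S / (v_P − v_S) = Δt · (5.75·3.89)/(5.75−3.89) ≈ 12.0255·Δt.
So d_K = 119.56, d_L = 135.42, d_M = 125.92 km.
Circle about each station: (x + 71.9)² + (y + 55.9)² = 119.56²; (x − 43.5)² + (y + 73.9)² = 135.42²; (x + 16.1)² + (y + 77.2)² = 125.92².
Subtracting pairs of circle equations eliminates x²+y² and gives linear equations (the radical axes):
230.8 x − 36.0 y = -4984.94
111.6 x − 42.6 y = -3636.62
Solving the 2×2 system: x ≈ -14.0, y ≈ 48.7 km.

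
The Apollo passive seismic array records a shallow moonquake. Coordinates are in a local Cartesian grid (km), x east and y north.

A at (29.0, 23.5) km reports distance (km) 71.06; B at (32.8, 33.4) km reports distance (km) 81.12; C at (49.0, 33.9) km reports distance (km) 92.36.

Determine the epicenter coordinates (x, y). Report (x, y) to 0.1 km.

Circle about each station: (x − 29.0)² + (y − 23.5)² = 71.06²; (x − 32.8)² + (y − 33.4)² = 81.12²; (x − 49.0)² + (y − 33.9)² = 92.36².
Subtracting the A equation from the B and C equations removes the quadratic terms:
7.6 x + 19.8 y = -732.78
40.0 x + 20.8 y = -1323.89
Solving the 2×2 system: x ≈ -17.3, y ≈ -30.4 km.

x ≈ -17.3 km, y ≈ -30.4 km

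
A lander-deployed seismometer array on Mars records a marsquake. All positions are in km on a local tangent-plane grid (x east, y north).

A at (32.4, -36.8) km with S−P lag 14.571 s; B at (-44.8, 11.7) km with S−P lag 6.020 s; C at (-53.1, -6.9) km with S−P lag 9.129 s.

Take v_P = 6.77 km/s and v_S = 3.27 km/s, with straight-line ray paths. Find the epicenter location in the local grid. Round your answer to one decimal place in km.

(-19.0, 39.7)

Distance from S−P lag: d = Δt · v_P v_S / (v_P − v_S) = Δt · (6.77·3.27)/(6.77−3.27) ≈ 6.3251·Δt.
So d_A = 92.16, d_B = 38.08, d_C = 57.74 km.
Circle about each station: (x − 32.4)² + (y + 36.8)² = 92.16²; (x + 44.8)² + (y − 11.7)² = 38.08²; (x + 53.1)² + (y + 6.9)² = 57.74².
Subtracting the A equation from the B and C equations removes the quadratic terms:
-154.4 x + 97.0 y = 6783.31
-171.0 x + 59.8 y = 5622.78
Solving the 2×2 system: x ≈ -19.0, y ≈ 39.7 km.
Check against A (with the unrounded x, y): √((x − 32.4)²+(y + 36.8)²) = 92.15 ≈ 92.16 km. ✓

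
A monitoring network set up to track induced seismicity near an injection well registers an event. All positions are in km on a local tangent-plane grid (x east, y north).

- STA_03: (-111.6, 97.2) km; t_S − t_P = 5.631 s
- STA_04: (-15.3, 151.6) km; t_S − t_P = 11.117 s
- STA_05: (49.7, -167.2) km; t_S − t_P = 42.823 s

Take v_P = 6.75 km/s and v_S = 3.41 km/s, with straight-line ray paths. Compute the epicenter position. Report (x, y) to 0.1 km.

-73.0 km east, 101.2 km north

Distance from S−P lag: d = Δt · v_P v_S / (v_P − v_S) = Δt · (6.75·3.41)/(6.75−3.41) ≈ 6.8915·Δt.
So d_STA_03 = 38.81, d_STA_04 = 76.61, d_STA_05 = 295.11 km.
Circle about each station: (x + 111.6)² + (y − 97.2)² = 38.81²; (x + 15.3)² + (y − 151.6)² = 76.61²; (x − 49.7)² + (y + 167.2)² = 295.11².
Subtracting the STA_03 equation from the STA_04 and STA_05 equations removes the quadratic terms:
192.6 x + 108.8 y = -3048.63
322.6 x − 528.8 y = -77060.17
Solving the 2×2 system: x ≈ -73.0, y ≈ 101.2 km.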